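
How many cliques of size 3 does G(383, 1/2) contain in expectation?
E[# K_3] = C(383, 3) · (1/2)^C(3, 2) = 9290431 / 2^3 = 1161303.875

For each 3-subset S of vertices (there are C(383, 3) = 9290431 such S), let X_S = 1 if S induces a K_3 (all C(3, 2) = 3 edges present). Then P(X_S = 1) = (1/2)^3 = 1/8. By linearity of expectation, E[# K_3] = C(383, 3) · (1/2)^3 = 9290431 / 8 = 1161303.875.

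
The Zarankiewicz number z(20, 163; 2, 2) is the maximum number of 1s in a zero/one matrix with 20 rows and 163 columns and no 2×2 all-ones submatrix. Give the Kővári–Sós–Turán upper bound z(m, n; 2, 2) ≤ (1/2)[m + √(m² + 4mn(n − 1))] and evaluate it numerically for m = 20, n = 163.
z(20, 163; 2, 2) ≤ (1/2)[20 + √(20² + 4·20·163·162)] = (1/2)[20 + √2112880] = 736.7875

Kővári–Sós–Turán: let r_1, ..., r_20 be the row sums and z = Σ r_i the total number of 1s. Each pair of columns can share at most one row with both entries 1 (else a 2×2 all-ones block appears), so Σ_i C(r_i, 2) ≤ C(163, 2) = 13203. By convexity Σ_i C(r_i, 2) ≥ 20·C(z/20, 2) = z(z − 20)/(2·20), giving z² − 20z − 20·163·162 ≤ 0 and hence z ≤ (1/2)[20 + √(400 + 4·528120)] = (1/2)[20 + √2112880] ≈ (1/2)(20 + 1453.5749) = 736.7875.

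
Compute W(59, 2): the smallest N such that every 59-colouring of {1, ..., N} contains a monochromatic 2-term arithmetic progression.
W(59, 2) = 59 + 1 = 60

A 2-term AP is any pair of integers, so a monochromatic 2-AP exists iff some colour is used at least twice. With 59 colours, the colouring i ↦ i on {1, ..., 59} uses each colour once, avoiding any monochromatic pair, so W(59, 2) > 59. For {1, ..., 60}, pigeonhole forces two integers of the same colour, which form a monochromatic 2-AP. Hence W(59, 2) = 60.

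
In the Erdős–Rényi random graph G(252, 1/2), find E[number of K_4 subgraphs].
E[# K_4] = C(252, 4) · (1/2)^C(4, 2) = 164059875 / 2^6 = 2563435.546875

For each 4-subset S of vertices (there are C(252, 4) = 164059875 such S), let X_S = 1 if S induces a K_4 (all C(4, 2) = 6 edges present). Then P(X_S = 1) = (1/2)^6 = 1/64. By linearity of expectation, E[# K_4] = C(252, 4) · (1/2)^6 = 164059875 / 64 = 2563435.546875.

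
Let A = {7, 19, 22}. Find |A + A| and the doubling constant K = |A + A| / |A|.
K = |A + A| / |A| = 6/3 = 2

Enumerate A + A = {a + b : a, b ∈ A}. With |A| = 3, there are |A|^2 = 9 ordered sum pairs; collecting distinct values, A + A = {14, 26, 29, 38, 41, 44}, so |A + A| = 6. Thus K = 6/3 = 2. For comparison, the minimum possible |A + A| over all 3-element sets is 2·3 − 1 = 5 (so min K = 5/3), attained only by arithmetic progressions.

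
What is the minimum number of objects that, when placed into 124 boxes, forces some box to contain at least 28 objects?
n = (28 − 1)·124 + 1 = 3349

By the generalised pigeonhole principle, to guarantee some box contains ≥ r objects we need more than (r − 1) · k objects total. Threshold: n = (r − 1) · k + 1. With r = 28 and k = 124: n = 27 · 124 + 1 = 3348 + 1 = 3349. For n = 3348 = 27 · 124, we can put exactly 27 objects in every box, avoiding 28 in any single one — so 3349 is tight.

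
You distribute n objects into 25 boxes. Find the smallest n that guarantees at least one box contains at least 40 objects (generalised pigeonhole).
n = (40 − 1)·25 + 1 = 976

By the generalised pigeonhole principle, to guarantee some box contains ≥ r objects we need more than (r − 1) · k objects total. Threshold: n = (r − 1) · k + 1. With r = 40 and k = 25: n = 39 · 25 + 1 = 975 + 1 = 976. For n = 975 = 39 · 25, we can put exactly 39 objects in every box, avoiding 40 in any single one — so 976 is tight.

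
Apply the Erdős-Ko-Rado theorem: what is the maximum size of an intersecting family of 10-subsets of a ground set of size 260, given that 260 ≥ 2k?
max |F| = C(259, 9) = 12557355990278176

Erdős-Ko-Rado (1961): when n ≥ 2k, max |F| = C(n−1, k−1). The bound is attained by the star {A : i ∈ A} for any fixed i ∈ [n]. Here C(260−1, 10−1) = C(259, 9) = 12557355990278176.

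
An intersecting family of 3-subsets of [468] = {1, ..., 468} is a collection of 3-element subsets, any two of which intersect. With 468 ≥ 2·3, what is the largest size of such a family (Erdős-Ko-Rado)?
max |F| = C(467, 2) = 108811

The Erdős-Ko-Rado theorem states: for n ≥ 2k, an intersecting family of k-subsets of an n-element set has size at most C(n − 1, k − 1), with equality for 'star' families {A ⊆ [n] : |A| = k, i ∈ A} (fix an element i). For n = 468, k = 3: C(467, 2) = 108811.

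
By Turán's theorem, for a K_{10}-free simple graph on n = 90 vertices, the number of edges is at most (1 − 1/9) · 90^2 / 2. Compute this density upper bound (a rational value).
Turán density bound = (8/9) · 90^2/2 = 3600

Turán's theorem: ex(n, K_{r+1}) is achieved by the complete r-partite Turán graph T(n, r) with parts as balanced as possible, and is at most (1 − 1/r) · n^2/2. For r = 9, n = 90: the density bound is (8/9) · 8100/2 = 3600. Since 9 ∣ 90, the Turán graph T(90, 9) has parts of equal size 10, and its edge count e(T(90, 9)) = 3600 attains the density bound exactly.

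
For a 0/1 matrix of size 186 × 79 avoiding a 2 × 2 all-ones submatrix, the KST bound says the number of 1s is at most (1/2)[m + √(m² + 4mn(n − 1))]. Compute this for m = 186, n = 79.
z(186, 79; 2, 2) ≤ (1/2)[186 + √(186² + 4·186·79·78)] = (1/2)[186 + √4619124] = 1167.6074

Kővári–Sós–Turán: let r_1, ..., r_186 be the row sums and z = Σ r_i the total number of 1s. Each pair of columns can share at most one row with both entries 1 (else a 2×2 all-ones block appears), so Σ_i C(r_i, 2) ≤ C(79, 2) = 3081. By convexity Σ_i C(r_i, 2) ≥ 186·C(z/186, 2) = z(z − 186)/(2·186), giving z² − 186z − 186·79·78 ≤ 0 and hence z ≤ (1/2)[186 + √(34596 + 4·1146132)] = (1/2)[186 + √4619124] ≈ (1/2)(186 + 2149.2147) = 1167.6074.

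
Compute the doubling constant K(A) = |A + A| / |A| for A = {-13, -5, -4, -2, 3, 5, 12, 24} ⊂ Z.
K = |A + A| / |A| = 30/8 = 15/4

Enumerate A + A = {a + b : a, b ∈ A}. With |A| = 8, there are |A|^2 = 64 ordered sum pairs; collecting distinct values, A + A = {-26, -18, -17, -15, -10, -9, -8, -7, -6, -4, -2, -1, 0, 1, 3, 6, 7, 8, 10, 11, 15, 17, 19, 20, 22, 24, 27, 29, 36, 48}, so |A + A| = 30. Thus K = 30/8 = 15/4. For comparison, the minimum possible |A + A| over all 8-element sets is 2·8 − 1 = 15 (so min K = 15/8), attained only by arithmetic progressions.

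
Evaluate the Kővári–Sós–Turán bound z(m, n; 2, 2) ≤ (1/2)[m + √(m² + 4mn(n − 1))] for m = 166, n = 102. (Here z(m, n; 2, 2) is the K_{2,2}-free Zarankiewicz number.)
z(166, 102; 2, 2) ≤ (1/2)[166 + √(166² + 4·166·102·101)] = (1/2)[166 + √6868084] = 1393.3515

Kővári–Sós–Turán: let r_1, ..., r_166 be the row sums and z = Σ r_i the total number of 1s. Each pair of columns can share at most one row with both entries 1 (else a 2×2 all-ones block appears), so Σ_i C(r_i, 2) ≤ C(102, 2) = 5151. By convexity Σ_i C(r_i, 2) ≥ 166·C(z/166, 2) = z(z − 166)/(2·166), giving z² − 166z − 166·102·101 ≤ 0 and hence z ≤ (1/2)[166 + √(27556 + 4·1710132)] = (1/2)[166 + √6868084] ≈ (1/2)(166 + 2620.703) = 1393.3515.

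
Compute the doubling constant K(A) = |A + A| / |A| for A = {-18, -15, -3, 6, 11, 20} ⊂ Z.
K = |A + A| / |A| = 20/6 = 10/3

Enumerate A + A = {a + b : a, b ∈ A}. With |A| = 6, there are |A|^2 = 36 ordered sum pairs; collecting distinct values, A + A = {-36, -33, -30, -21, -18, -12, -9, -7, -6, -4, 2, 3, 5, 8, 12, 17, 22, 26, 31, 40}, so |A + A| = 20. Thus K = 20/6 = 10/3. For comparison, the minimum possible |A + A| over all 6-element sets is 2·6 − 1 = 11 (so min K = 11/6), attained only by arithmetic progressions.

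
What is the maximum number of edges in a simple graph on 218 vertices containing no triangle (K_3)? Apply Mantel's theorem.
ex(218, K_3) = ⌊218^2/4⌋ = 11881

Mantel (1907): a triangle-free graph on n vertices has at most ⌊n^2/4⌋ edges, with equality for the complete bipartite graph K_{⌊n/2⌋, ⌈n/2⌉}. For n = 218: ⌊218^2/4⌋ = ⌊47524/4⌋ = 11881. The extremal graph is K_{109, 109}, which has 109·109 = 11881 edges.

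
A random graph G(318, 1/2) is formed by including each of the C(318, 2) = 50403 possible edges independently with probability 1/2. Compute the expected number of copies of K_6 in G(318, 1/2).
E[# K_6] = C(318, 6) · (1/2)^C(6, 2) = 1369700164119 / 2^15 ≈ 41799931.766327

For each 6-subset S of vertices (there are C(318, 6) = 1369700164119 such S), let X_S = 1 if S induces a K_6 (all C(6, 2) = 15 edges present). Then P(X_S = 1) = (1/2)^15 = 1/32768. By linearity of expectation, E[# K_6] = C(318, 6) · (1/2)^15 = 1369700164119 / 32768 ≈ 41799931.766327.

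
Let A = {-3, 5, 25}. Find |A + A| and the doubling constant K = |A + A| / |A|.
K = |A + A| / |A| = 6/3 = 2

Enumerate A + A = {a + b : a, b ∈ A}. With |A| = 3, there are |A|^2 = 9 ordered sum pairs; collecting distinct values, A + A = {-6, 2, 10, 22, 30, 50}, so |A + A| = 6. Thus K = 6/3 = 2. For comparison, the minimum possible |A + A| over all 3-element sets is 2·3 − 1 = 5 (so min K = 5/3), attained only by arithmetic progressions.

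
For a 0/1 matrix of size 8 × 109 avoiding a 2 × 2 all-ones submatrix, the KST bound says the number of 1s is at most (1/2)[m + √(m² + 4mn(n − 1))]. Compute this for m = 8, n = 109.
z(8, 109; 2, 2) ≤ (1/2)[8 + √(8² + 4·8·109·108)] = (1/2)[8 + √376768] = 310.9072

Kővári–Sós–Turán: let r_1, ..., r_8 be the row sums and z = Σ r_i the total number of 1s. Each pair of columns can share at most one row with both entries 1 (else a 2×2 all-ones block appears), so Σ_i C(r_i, 2) ≤ C(109, 2) = 5886. By convexity Σ_i C(r_i, 2) ≥ 8·C(z/8, 2) = z(z − 8)/(2·8), giving z² − 8z − 8·109·108 ≤ 0 and hence z ≤ (1/2)[8 + √(64 + 4·94176)] = (1/2)[8 + √376768] ≈ (1/2)(8 + 613.8143) = 310.9072.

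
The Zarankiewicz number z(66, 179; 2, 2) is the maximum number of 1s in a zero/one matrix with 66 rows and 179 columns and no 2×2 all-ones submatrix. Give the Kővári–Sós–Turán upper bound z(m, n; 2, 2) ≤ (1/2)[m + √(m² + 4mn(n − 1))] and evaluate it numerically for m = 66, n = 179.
z(66, 179; 2, 2) ≤ (1/2)[66 + √(66² + 4·66·179·178)] = (1/2)[66 + √8415924] = 1483.5106

Kővári–Sós–Turán: let r_1, ..., r_66 be the row sums and z = Σ r_i the total number of 1s. Each pair of columns can share at most one row with both entries 1 (else a 2×2 all-ones block appears), so Σ_i C(r_i, 2) ≤ C(179, 2) = 15931. By convexity Σ_i C(r_i, 2) ≥ 66·C(z/66, 2) = z(z − 66)/(2·66), giving z² − 66z − 66·179·178 ≤ 0 and hence z ≤ (1/2)[66 + √(4356 + 4·2102892)] = (1/2)[66 + √8415924] ≈ (1/2)(66 + 2901.0212) = 1483.5106.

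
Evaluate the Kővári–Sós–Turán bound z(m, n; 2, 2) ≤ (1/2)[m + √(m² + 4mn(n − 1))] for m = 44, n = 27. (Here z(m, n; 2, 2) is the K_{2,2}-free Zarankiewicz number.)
z(44, 27; 2, 2) ≤ (1/2)[44 + √(44² + 4·44·27·26)] = (1/2)[44 + √125488] = 199.1214

Kővári–Sós–Turán: let r_1, ..., r_44 be the row sums and z = Σ r_i the total number of 1s. Each pair of columns can share at most one row with both entries 1 (else a 2×2 all-ones block appears), so Σ_i C(r_i, 2) ≤ C(27, 2) = 351. By convexity Σ_i C(r_i, 2) ≥ 44·C(z/44, 2) = z(z − 44)/(2·44), giving z² − 44z − 44·27·26 ≤ 0 and hence z ≤ (1/2)[44 + √(1936 + 4·30888)] = (1/2)[44 + √125488] ≈ (1/2)(44 + 354.2429) = 199.1214.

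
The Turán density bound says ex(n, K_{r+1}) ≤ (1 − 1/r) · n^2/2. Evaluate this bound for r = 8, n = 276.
Turán density bound = (7/8) · 276^2/2 = 33327

Turán's theorem: ex(n, K_{r+1}) is achieved by the complete r-partite Turán graph T(n, r) with parts as balanced as possible, and is at most (1 − 1/r) · n^2/2. For r = 8, n = 276: the density bound is (7/8) · 76176/2 = 33327. The integer-valued extremum is e(T(276, 8)) = 33326, which is strictly less than the density bound 33327 since 8 ∤ 276 (the parts of T(276, 8) cannot all be equal).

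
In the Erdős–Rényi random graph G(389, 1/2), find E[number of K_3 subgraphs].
E[# K_3] = C(389, 3) · (1/2)^C(3, 2) = 9735114 / 2^3 = 4867557/4 = 1216889.25

For each 3-subset S of vertices (there are C(389, 3) = 9735114 such S), let X_S = 1 if S induces a K_3 (all C(3, 2) = 3 edges present). Then P(X_S = 1) = (1/2)^3 = 1/8. By linearity of expectation, E[# K_3] = C(389, 3) · (1/2)^3 = 9735114 / 8 = 4867557/4 = 1216889.25.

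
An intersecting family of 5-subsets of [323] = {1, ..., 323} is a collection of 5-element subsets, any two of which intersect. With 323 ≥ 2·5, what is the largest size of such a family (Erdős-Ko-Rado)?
max |F| = C(322, 4) = 439633040

Erdős-Ko-Rado (1961): when n ≥ 2k, max |F| = C(n−1, k−1). The bound is attained by the star {A : i ∈ A} for any fixed i ∈ [n]. Here C(323−1, 5−1) = C(322, 4) = 439633040.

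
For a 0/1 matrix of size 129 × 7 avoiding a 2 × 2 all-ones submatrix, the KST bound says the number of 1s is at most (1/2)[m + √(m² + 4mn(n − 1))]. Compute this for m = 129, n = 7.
z(129, 7; 2, 2) ≤ (1/2)[129 + √(129² + 4·129·7·6)] = (1/2)[129 + √38313] = 162.3685

Kővári–Sós–Turán: let r_1, ..., r_129 be the row sums and z = Σ r_i the total number of 1s. Each pair of columns can share at most one row with both entries 1 (else a 2×2 all-ones block appears), so Σ_i C(r_i, 2) ≤ C(7, 2) = 21. By convexity Σ_i C(r_i, 2) ≥ 129·C(z/129, 2) = z(z − 129)/(2·129), giving z² − 129z − 129·7·6 ≤ 0 and hence z ≤ (1/2)[129 + √(16641 + 4·5418)] = (1/2)[129 + √38313] ≈ (1/2)(129 + 195.7371) = 162.3685.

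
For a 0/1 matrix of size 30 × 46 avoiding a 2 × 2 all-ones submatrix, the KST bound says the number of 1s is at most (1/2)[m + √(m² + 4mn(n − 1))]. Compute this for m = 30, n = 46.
z(30, 46; 2, 2) ≤ (1/2)[30 + √(30² + 4·30·46·45)] = (1/2)[30 + √249300] = 264.6498

Kővári–Sós–Turán: let r_1, ..., r_30 be the row sums and z = Σ r_i the total number of 1s. Each pair of columns can share at most one row with both entries 1 (else a 2×2 all-ones block appears), so Σ_i C(r_i, 2) ≤ C(46, 2) = 1035. By convexity Σ_i C(r_i, 2) ≥ 30·C(z/30, 2) = z(z − 30)/(2·30), giving z² − 30z − 30·46·45 ≤ 0 and hence z ≤ (1/2)[30 + √(900 + 4·62100)] = (1/2)[30 + √249300] ≈ (1/2)(30 + 499.2995) = 264.6498.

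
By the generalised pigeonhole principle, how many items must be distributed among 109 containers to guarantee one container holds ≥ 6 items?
n = (6 − 1)·109 + 1 = 546

By the generalised pigeonhole principle, to guarantee some box contains ≥ r objects we need more than (r − 1) · k objects total. Threshold: n = (r − 1) · k + 1. With r = 6 and k = 109: n = 5 · 109 + 1 = 545 + 1 = 546. For n = 545 = 5 · 109, we can put exactly 5 objects in every box, avoiding 6 in any single one — so 546 is tight.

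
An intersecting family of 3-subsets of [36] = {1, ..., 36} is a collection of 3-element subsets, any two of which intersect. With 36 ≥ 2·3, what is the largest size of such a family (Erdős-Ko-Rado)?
max |F| = C(35, 2) = 595

The Erdős-Ko-Rado theorem states: for n ≥ 2k, an intersecting family of k-subsets of an n-element set has size at most C(n − 1, k − 1), with equality for 'star' families {A ⊆ [n] : |A| = k, i ∈ A} (fix an element i). For n = 36, k = 3: C(35, 2) = 595.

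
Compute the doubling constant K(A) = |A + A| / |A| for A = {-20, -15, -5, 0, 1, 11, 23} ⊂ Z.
K = |A + A| / |A| = 26/7

Enumerate A + A = {a + b : a, b ∈ A}. With |A| = 7, there are |A|^2 = 49 ordered sum pairs; collecting distinct values, A + A = {-40, -35, -30, -25, -20, -19, -15, -14, -10, -9, -5, -4, 0, 1, 2, 3, 6, 8, 11, 12, 18, 22, 23, 24, 34, 46}, so |A + A| = 26. Thus K = 26/7. For comparison, the minimum possible |A + A| over all 7-element sets is 2·7 − 1 = 13 (so min K = 13/7), attained only by arithmetic progressions.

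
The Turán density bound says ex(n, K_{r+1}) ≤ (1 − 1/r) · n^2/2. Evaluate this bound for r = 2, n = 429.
Turán density bound = (1/2) · 429^2/2 = 184041/4 ≈ 46010.25

Turán's theorem: ex(n, K_{r+1}) is achieved by the complete r-partite Turán graph T(n, r) with parts as balanced as possible, and is at most (1 − 1/r) · n^2/2. For r = 2, n = 429: the density bound is (1/2) · 184041/2 = 184041/4 ≈ 46010.25. The integer-valued extremum is e(T(429, 2)) = 46010, which is strictly less than the density bound 184041/4 since 2 ∤ 429 (the parts of T(429, 2) cannot all be equal).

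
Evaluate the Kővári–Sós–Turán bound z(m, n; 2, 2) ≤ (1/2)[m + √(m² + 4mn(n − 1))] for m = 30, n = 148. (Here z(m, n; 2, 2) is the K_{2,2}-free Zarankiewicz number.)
z(30, 148; 2, 2) ≤ (1/2)[30 + √(30² + 4·30·148·147)] = (1/2)[30 + √2611620] = 823.0254

Kővári–Sós–Turán: let r_1, ..., r_30 be the row sums and z = Σ r_i the total number of 1s. Each pair of columns can share at most one row with both entries 1 (else a 2×2 all-ones block appears), so Σ_i C(r_i, 2) ≤ C(148, 2) = 10878. By convexity Σ_i C(r_i, 2) ≥ 30·C(z/30, 2) = z(z − 30)/(2·30), giving z² − 30z − 30·148·147 ≤ 0 and hence z ≤ (1/2)[30 + √(900 + 4·652680)] = (1/2)[30 + √2611620] ≈ (1/2)(30 + 1616.0507) = 823.0254.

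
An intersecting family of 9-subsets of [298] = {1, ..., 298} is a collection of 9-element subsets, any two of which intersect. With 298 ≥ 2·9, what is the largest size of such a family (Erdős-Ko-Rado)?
max |F| = C(297, 8) = 1365332543512245

Erdős-Ko-Rado (1961): when n ≥ 2k, max |F| = C(n−1, k−1). The bound is attained by the star {A : i ∈ A} for any fixed i ∈ [n]. Here C(298−1, 9−1) = C(297, 8) = 1365332543512245.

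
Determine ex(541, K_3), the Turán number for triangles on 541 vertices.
ex(541, K_3) = ⌊541^2/4⌋ = 73170

Mantel (1907): a triangle-free graph on n vertices has at most ⌊n^2/4⌋ edges, with equality for the complete bipartite graph K_{⌊n/2⌋, ⌈n/2⌉}. For n = 541: ⌊541^2/4⌋ = ⌊292681/4⌋ = 73170. The extremal graph is K_{270, 271}, which has 270·271 = 73170 edges.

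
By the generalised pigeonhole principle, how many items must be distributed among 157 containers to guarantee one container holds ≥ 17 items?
n = (17 − 1)·157 + 1 = 2513

By the generalised pigeonhole principle, to guarantee some box contains ≥ r objects we need more than (r − 1) · k objects total. Threshold: n = (r − 1) · k + 1. With r = 17 and k = 157: n = 16 · 157 + 1 = 2512 + 1 = 2513. For n = 2512 = 16 · 157, we can put exactly 16 objects in every box, avoiding 17 in any single one — so 2513 is tight.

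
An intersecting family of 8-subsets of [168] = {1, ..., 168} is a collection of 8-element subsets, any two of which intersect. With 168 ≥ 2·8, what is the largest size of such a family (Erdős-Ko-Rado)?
max |F| = C(167, 7) = 632776453353

Erdős-Ko-Rado (1961): when n ≥ 2k, max |F| = C(n−1, k−1). The bound is attained by the star {A : i ∈ A} for any fixed i ∈ [n]. Here C(168−1, 8−1) = C(167, 7) = 632776453353.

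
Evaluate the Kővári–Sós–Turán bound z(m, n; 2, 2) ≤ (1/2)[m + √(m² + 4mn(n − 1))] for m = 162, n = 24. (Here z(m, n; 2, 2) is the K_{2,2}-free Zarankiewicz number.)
z(162, 24; 2, 2) ≤ (1/2)[162 + √(162² + 4·162·24·23)] = (1/2)[162 + √383940] = 390.8145

Kővári–Sós–Turán: let r_1, ..., r_162 be the row sums and z = Σ r_i the total number of 1s. Each pair of columns can share at most one row with both entries 1 (else a 2×2 all-ones block appears), so Σ_i C(r_i, 2) ≤ C(24, 2) = 276. By convexity Σ_i C(r_i, 2) ≥ 162·C(z/162, 2) = z(z − 162)/(2·162), giving z² − 162z − 162·24·23 ≤ 0 and hence z ≤ (1/2)[162 + √(26244 + 4·89424)] = (1/2)[162 + √383940] ≈ (1/2)(162 + 619.6289) = 390.8145.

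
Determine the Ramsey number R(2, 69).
R(2, 69) = 69

R(2, k) = k for all k ≥ 2: in a 2-colouring of K_k, either some edge is red (a red K_2) or all edges are blue (a blue K_k). And K_{68} coloured all-blue has no blue K_69, so R(2, 69) > 68. Hence R(2, 69) = 69.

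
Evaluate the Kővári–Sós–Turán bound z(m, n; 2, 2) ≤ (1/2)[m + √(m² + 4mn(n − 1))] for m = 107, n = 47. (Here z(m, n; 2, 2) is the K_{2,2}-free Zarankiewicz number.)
z(107, 47; 2, 2) ≤ (1/2)[107 + √(107² + 4·107·47·46)] = (1/2)[107 + √936785] = 537.4383

Kővári–Sós–Turán: let r_1, ..., r_107 be the row sums and z = Σ r_i the total number of 1s. Each pair of columns can share at most one row with both entries 1 (else a 2×2 all-ones block appears), so Σ_i C(r_i, 2) ≤ C(47, 2) = 1081. By convexity Σ_i C(r_i, 2) ≥ 107·C(z/107, 2) = z(z − 107)/(2·107), giving z² − 107z − 107·47·46 ≤ 0 and hence z ≤ (1/2)[107 + √(11449 + 4·231334)] = (1/2)[107 + √936785] ≈ (1/2)(107 + 967.8765) = 537.4383.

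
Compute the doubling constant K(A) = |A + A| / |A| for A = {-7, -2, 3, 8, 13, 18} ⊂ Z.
K = |A + A| / |A| = 11/6

Enumerate A + A = {a + b : a, b ∈ A}. With |A| = 6, there are |A|^2 = 36 ordered sum pairs; collecting distinct values, A + A = {-14, -9, -4, 1, 6, 11, 16, 21, 26, 31, 36}, so |A + A| = 11. Thus K = 11/6. Here |A + A| = 2|A| − 1 = 11, the minimum possible — so K = 11/6 is minimal, which holds iff A is an arithmetic progression.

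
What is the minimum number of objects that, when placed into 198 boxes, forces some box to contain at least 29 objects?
n = (29 − 1)·198 + 1 = 5545

By the generalised pigeonhole principle, to guarantee some box contains ≥ r objects we need more than (r − 1) · k objects total. Threshold: n = (r − 1) · k + 1. With r = 29 and k = 198: n = 28 · 198 + 1 = 5544 + 1 = 5545. For n = 5544 = 28 · 198, we can put exactly 28 objects in every box, avoiding 29 in any single one — so 5545 is tight.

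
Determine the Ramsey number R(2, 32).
R(2, 32) = 32

R(2, k) = k for all k ≥ 2: in a 2-colouring of K_k, either some edge is red (a red K_2) or all edges are blue (a blue K_k). And K_{31} coloured all-blue has no blue K_32, so R(2, 32) > 31. Hence R(2, 32) = 32.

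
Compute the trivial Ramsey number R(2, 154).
R(2, 154) = 154

R(2, k) = k for all k ≥ 2: in a 2-colouring of K_k, either some edge is red (a red K_2) or all edges are blue (a blue K_k). And K_{153} coloured all-blue has no blue K_154, so R(2, 154) > 153. Hence R(2, 154) = 154.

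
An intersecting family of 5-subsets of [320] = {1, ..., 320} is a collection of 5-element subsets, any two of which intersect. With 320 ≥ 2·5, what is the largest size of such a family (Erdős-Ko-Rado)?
max |F| = C(319, 4) = 423402001

The Erdős-Ko-Rado theorem states: for n ≥ 2k, an intersecting family of k-subsets of an n-element set has size at most C(n − 1, k − 1), with equality for 'star' families {A ⊆ [n] : |A| = k, i ∈ A} (fix an element i). For n = 320, k = 5: C(319, 4) = 423402001.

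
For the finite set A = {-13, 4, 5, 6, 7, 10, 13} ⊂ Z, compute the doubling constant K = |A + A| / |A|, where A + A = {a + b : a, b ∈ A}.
K = |A + A| / |A| = 22/7

Enumerate A + A = {a + b : a, b ∈ A}. With |A| = 7, there are |A|^2 = 49 ordered sum pairs; collecting distinct values, A + A = {-26, -9, -8, -7, -6, -3, 0, 8, 9, 10, 11, 12, 13, 14, 15, 16, 17, 18, 19, 20, 23, 26}, so |A + A| = 22. Thus K = 22/7. For comparison, the minimum possible |A + A| over all 7-element sets is 2·7 − 1 = 13 (so min K = 13/7), attained only by arithmetic progressions.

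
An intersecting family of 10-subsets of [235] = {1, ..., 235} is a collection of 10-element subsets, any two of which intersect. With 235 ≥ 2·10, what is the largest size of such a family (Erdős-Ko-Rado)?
max |F| = C(234, 9) = 4960679534642546

The Erdős-Ko-Rado theorem states: for n ≥ 2k, an intersecting family of k-subsets of an n-element set has size at most C(n − 1, k − 1), with equality for 'star' families {A ⊆ [n] : |A| = k, i ∈ A} (fix an element i). For n = 235, k = 10: C(234, 9) = 4960679534642546.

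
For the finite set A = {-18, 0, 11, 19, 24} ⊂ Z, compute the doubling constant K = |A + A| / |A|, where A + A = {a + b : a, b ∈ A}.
K = |A + A| / |A| = 15/5 = 3

Enumerate A + A = {a + b : a, b ∈ A}. With |A| = 5, there are |A|^2 = 25 ordered sum pairs; collecting distinct values, A + A = {-36, -18, -7, 0, 1, 6, 11, 19, 22, 24, 30, 35, 38, 43, 48}, so |A + A| = 15. Thus K = 15/5 = 3. For comparison, the minimum possible |A + A| over all 5-element sets is 2·5 − 1 = 9 (so min K = 9/5), attained only by arithmetic progressions.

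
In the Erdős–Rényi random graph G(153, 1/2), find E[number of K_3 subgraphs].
E[# K_3] = C(153, 3) · (1/2)^C(3, 2) = 585276 / 2^3 = 146319/2 = 73159.5

For each 3-subset S of vertices (there are C(153, 3) = 585276 such S), let X_S = 1 if S induces a K_3 (all C(3, 2) = 3 edges present). Then P(X_S = 1) = (1/2)^3 = 1/8. By linearity of expectation, E[# K_3] = C(153, 3) · (1/2)^3 = 585276 / 8 = 146319/2 = 73159.5.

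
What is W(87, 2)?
W(87, 2) = 87 + 1 = 88

A 2-term AP is any pair of integers, so a monochromatic 2-AP exists iff some colour is used at least twice. With 87 colours, the colouring i ↦ i on {1, ..., 87} uses each colour once, avoiding any monochromatic pair, so W(87, 2) > 87. For {1, ..., 88}, pigeonhole forces two integers of the same colour, which form a monochromatic 2-AP. Hence W(87, 2) = 88.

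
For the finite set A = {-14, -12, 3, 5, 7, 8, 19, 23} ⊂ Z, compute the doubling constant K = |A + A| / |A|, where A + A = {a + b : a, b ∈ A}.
K = |A + A| / |A| = 31/8

Enumerate A + A = {a + b : a, b ∈ A}. With |A| = 8, there are |A|^2 = 64 ordered sum pairs; collecting distinct values, A + A = {-28, -26, -24, -11, -9, -7, -6, -5, -4, 5, 6, 7, 8, 9, 10, 11, 12, 13, 14, 15, 16, 22, 24, 26, 27, 28, 30, 31, 38, 42, 46}, so |A + A| = 31. Thus K = 31/8. For comparison, the minimum possible |A + A| over all 8-element sets is 2·8 − 1 = 15 (so min K = 15/8), attained only by arithmetic progressions.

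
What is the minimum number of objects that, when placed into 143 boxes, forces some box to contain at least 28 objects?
n = (28 − 1)·143 + 1 = 3862

By the generalised pigeonhole principle, to guarantee some box contains ≥ r objects we need more than (r − 1) · k objects total. Threshold: n = (r − 1) · k + 1. With r = 28 and k = 143: n = 27 · 143 + 1 = 3861 + 1 = 3862. For n = 3861 = 27 · 143, we can put exactly 27 objects in every box, avoiding 28 in any single one — so 3862 is tight.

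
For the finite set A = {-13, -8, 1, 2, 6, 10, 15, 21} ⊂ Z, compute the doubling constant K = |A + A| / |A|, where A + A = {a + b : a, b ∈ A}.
K = |A + A| / |A| = 29/8

Enumerate A + A = {a + b : a, b ∈ A}. With |A| = 8, there are |A|^2 = 64 ordered sum pairs; collecting distinct values, A + A = {-26, -21, -16, -12, -11, -7, -6, -3, -2, 2, 3, 4, 7, 8, 11, 12, 13, 16, 17, 20, 21, 22, 23, 25, 27, 30, 31, 36, 42}, so |A + A| = 29. Thus K = 29/8. For comparison, the minimum possible |A + A| over all 8-element sets is 2·8 − 1 = 15 (so min K = 15/8), attained only by arithmetic progressions.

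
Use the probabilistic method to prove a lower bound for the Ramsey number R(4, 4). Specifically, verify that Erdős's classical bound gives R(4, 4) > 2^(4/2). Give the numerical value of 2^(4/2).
2^(4/2) = 4; so R(4, 4) > 4

Colour each edge of K_n uniformly at random with red/blue. The expected number of monochromatic K_4 is C(n, 4) · 2 · 2^(−C(4,2)). If C(n, 4) · 2^(1 − C(4,2)) < 1, then with positive probability no monochromatic K_4 exists, so R(4, 4) > n. The standard estimate C(n, 4) ≤ n^4/4! shows this inequality holds whenever n ≤ 2^(4/2) (since 4! · 2^(C(4,2) − 1) > 2^(4^2/2) ≥ n^4). Hence R(4, 4) > 2^(4/2) = 4.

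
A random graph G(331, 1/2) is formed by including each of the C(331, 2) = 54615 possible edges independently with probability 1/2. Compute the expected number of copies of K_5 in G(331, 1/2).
E[# K_5] = C(331, 5) · (1/2)^C(5, 2) = 32120195646 / 2^10 = 16060097823/512 ≈ 31367378.560547

For each 5-subset S of vertices (there are C(331, 5) = 32120195646 such S), let X_S = 1 if S induces a K_5 (all C(5, 2) = 10 edges present). Then P(X_S = 1) = (1/2)^10 = 1/1024. By linearity of expectation, E[# K_5] = C(331, 5) · (1/2)^10 = 32120195646 / 1024 = 16060097823/512 ≈ 31367378.560547.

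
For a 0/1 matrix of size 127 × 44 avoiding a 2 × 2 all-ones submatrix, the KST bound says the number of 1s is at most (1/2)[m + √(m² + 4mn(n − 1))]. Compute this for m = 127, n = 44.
z(127, 44; 2, 2) ≤ (1/2)[127 + √(127² + 4·127·44·43)] = (1/2)[127 + √977265] = 557.7836

Kővári–Sós–Turán: let r_1, ..., r_127 be the row sums and z = Σ r_i the total number of 1s. Each pair of columns can share at most one row with both entries 1 (else a 2×2 all-ones block appears), so Σ_i C(r_i, 2) ≤ C(44, 2) = 946. By convexity Σ_i C(r_i, 2) ≥ 127·C(z/127, 2) = z(z − 127)/(2·127), giving z² − 127z − 127·44·43 ≤ 0 and hence z ≤ (1/2)[127 + √(16129 + 4·240284)] = (1/2)[127 + √977265] ≈ (1/2)(127 + 988.5671) = 557.7836.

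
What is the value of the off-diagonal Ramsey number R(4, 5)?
R(4, 5) = 25

Lower bound: an explicit 2-colouring of K_{24} (typically a Paley-type or other structured construction) avoids a red K_4 and a blue K_5, showing R(4, 5) > 24.
Upper bound: the simple Erdős–Szekeres recurrence only gives R(4, 5) ≤ 32; the tight bound R(4, 5) ≤ 25 requires a sharper case analysis (or computer search) of 2-colourings of K_{25}.
Hence R(4, 5) = 25.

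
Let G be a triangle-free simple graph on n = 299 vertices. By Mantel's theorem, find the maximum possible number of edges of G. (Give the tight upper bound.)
ex(299, K_3) = ⌊299^2/4⌋ = 22350

Mantel (1907): a triangle-free graph on n vertices has at most ⌊n^2/4⌋ edges, with equality for the complete bipartite graph K_{⌊n/2⌋, ⌈n/2⌉}. For n = 299: ⌊299^2/4⌋ = ⌊89401/4⌋ = 22350. The extremal graph is K_{149, 150}, which has 149·150 = 22350 edges.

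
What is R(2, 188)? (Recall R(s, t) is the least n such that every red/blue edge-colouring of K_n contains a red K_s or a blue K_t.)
R(2, 188) = 188

R(2, k) = k for all k ≥ 2: in a 2-colouring of K_k, either some edge is red (a red K_2) or all edges are blue (a blue K_k). And K_{187} coloured all-blue has no blue K_188, so R(2, 188) > 187. Hence R(2, 188) = 188.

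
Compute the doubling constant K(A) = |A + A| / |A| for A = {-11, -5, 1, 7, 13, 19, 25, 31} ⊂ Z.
K = |A + A| / |A| = 15/8

Enumerate A + A = {a + b : a, b ∈ A}. With |A| = 8, there are |A|^2 = 64 ordered sum pairs; collecting distinct values, A + A = {-22, -16, -10, -4, 2, 8, 14, 20, 26, 32, 38, 44, 50, 56, 62}, so |A + A| = 15. Thus K = 15/8. Here |A + A| = 2|A| − 1 = 15, the minimum possible — so K = 15/8 is minimal, which holds iff A is an arithmetic progression.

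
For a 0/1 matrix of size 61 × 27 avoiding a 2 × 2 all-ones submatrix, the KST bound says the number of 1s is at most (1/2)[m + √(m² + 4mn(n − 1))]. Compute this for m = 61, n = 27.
z(61, 27; 2, 2) ≤ (1/2)[61 + √(61² + 4·61·27·26)] = (1/2)[61 + √175009] = 239.6704

Kővári–Sós–Turán: let r_1, ..., r_61 be the row sums and z = Σ r_i the total number of 1s. Each pair of columns can share at most one row with both entries 1 (else a 2×2 all-ones block appears), so Σ_i C(r_i, 2) ≤ C(27, 2) = 351. By convexity Σ_i C(r_i, 2) ≥ 61·C(z/61, 2) = z(z − 61)/(2·61), giving z² − 61z − 61·27·26 ≤ 0 and hence z ≤ (1/2)[61 + √(3721 + 4·42822)] = (1/2)[61 + √175009] ≈ (1/2)(61 + 418.3408) = 239.6704.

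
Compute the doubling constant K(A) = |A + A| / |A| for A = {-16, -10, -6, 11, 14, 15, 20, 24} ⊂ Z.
K = |A + A| / |A| = 31/8

Enumerate A + A = {a + b : a, b ∈ A}. With |A| = 8, there are |A|^2 = 64 ordered sum pairs; collecting distinct values, A + A = {-32, -26, -22, -20, -16, -12, -5, -2, -1, 1, 4, 5, 8, 9, 10, 14, 18, 22, 25, 26, 28, 29, 30, 31, 34, 35, 38, 39, 40, 44, 48}, so |A + A| = 31. Thus K = 31/8. For comparison, the minimum possible |A + A| over all 8-element sets is 2·8 − 1 = 15 (so min K = 15/8), attained only by arithmetic progressions.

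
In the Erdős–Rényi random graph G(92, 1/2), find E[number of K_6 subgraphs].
E[# K_6] = C(92, 6) · (1/2)^C(6, 2) = 713068356 / 2^15 = 178267089/8192 ≈ 21761.119263

For each 6-subset S of vertices (there are C(92, 6) = 713068356 such S), let X_S = 1 if S induces a K_6 (all C(6, 2) = 15 edges present). Then P(X_S = 1) = (1/2)^15 = 1/32768. By linearity of expectation, E[# K_6] = C(92, 6) · (1/2)^15 = 713068356 / 32768 = 178267089/8192 ≈ 21761.119263.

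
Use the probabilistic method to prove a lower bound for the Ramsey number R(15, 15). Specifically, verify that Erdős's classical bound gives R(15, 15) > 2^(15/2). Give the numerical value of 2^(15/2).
2^(15/2) = 181.0193; so R(15, 15) > 181.0193

Colour each edge of K_n uniformly at random with red/blue. The expected number of monochromatic K_15 is C(n, 15) · 2 · 2^(−C(15,2)). If C(n, 15) · 2^(1 − C(15,2)) < 1, then with positive probability no monochromatic K_15 exists, so R(15, 15) > n. The standard estimate C(n, 15) ≤ n^15/15! shows this inequality holds whenever n ≤ 2^(15/2) (since 15! · 2^(C(15,2) − 1) > 2^(15^2/2) ≥ n^15). Hence R(15, 15) > 2^(15/2) = 181.0193.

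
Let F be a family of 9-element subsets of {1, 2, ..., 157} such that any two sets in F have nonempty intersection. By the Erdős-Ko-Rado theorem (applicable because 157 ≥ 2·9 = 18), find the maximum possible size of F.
max |F| = C(156, 8) = 7248464019225

The Erdős-Ko-Rado theorem states: for n ≥ 2k, an intersecting family of k-subsets of an n-element set has size at most C(n − 1, k − 1), with equality for 'star' families {A ⊆ [n] : |A| = k, i ∈ A} (fix an element i). For n = 157, k = 9: C(156, 8) = 7248464019225.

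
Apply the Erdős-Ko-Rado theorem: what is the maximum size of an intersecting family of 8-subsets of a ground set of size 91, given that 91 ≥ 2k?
max |F| = C(90, 7) = 7471375560

The Erdős-Ko-Rado theorem states: for n ≥ 2k, an intersecting family of k-subsets of an n-element set has size at most C(n − 1, k − 1), with equality for 'star' families {A ⊆ [n] : |A| = k, i ∈ A} (fix an element i). For n = 91, k = 8: C(90, 7) = 7471375560.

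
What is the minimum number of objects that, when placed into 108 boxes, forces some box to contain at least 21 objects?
n = (21 − 1)·108 + 1 = 2161

By the generalised pigeonhole principle, to guarantee some box contains ≥ r objects we need more than (r − 1) · k objects total. Threshold: n = (r − 1) · k + 1. With r = 21 and k = 108: n = 20 · 108 + 1 = 2160 + 1 = 2161. For n = 2160 = 20 · 108, we can put exactly 20 objects in every box, avoiding 21 in any single one — so 2161 is tight.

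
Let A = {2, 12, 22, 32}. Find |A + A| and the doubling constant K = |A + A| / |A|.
K = |A + A| / |A| = 7/4

Enumerate A + A = {a + b : a, b ∈ A}. With |A| = 4, there are |A|^2 = 16 ordered sum pairs; collecting distinct values, A + A = {4, 14, 24, 34, 44, 54, 64}, so |A + A| = 7. Thus K = 7/4. Here |A + A| = 2|A| − 1 = 7, the minimum possible — so K = 7/4 is minimal, which holds iff A is an arithmetic progression.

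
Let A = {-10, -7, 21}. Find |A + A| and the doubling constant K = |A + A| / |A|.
K = |A + A| / |A| = 6/3 = 2

Enumerate A + A = {a + b : a, b ∈ A}. With |A| = 3, there are |A|^2 = 9 ordered sum pairs; collecting distinct values, A + A = {-20, -17, -14, 11, 14, 42}, so |A + A| = 6. Thus K = 6/3 = 2. For comparison, the minimum possible |A + A| over all 3-element sets is 2·3 − 1 = 5 (so min K = 5/3), attained only by arithmetic progressions.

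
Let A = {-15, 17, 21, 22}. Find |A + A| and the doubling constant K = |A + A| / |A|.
K = |A + A| / |A| = 10/4 = 5/2

Enumerate A + A = {a + b : a, b ∈ A}. With |A| = 4, there are |A|^2 = 16 ordered sum pairs; collecting distinct values, A + A = {-30, 2, 6, 7, 34, 38, 39, 42, 43, 44}, so |A + A| = 10. Thus K = 10/4 = 5/2. For comparison, the minimum possible |A + A| over all 4-element sets is 2·4 − 1 = 7 (so min K = 7/4), attained only by arithmetic progressions.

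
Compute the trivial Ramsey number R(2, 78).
R(2, 78) = 78

R(2, k) = k for all k ≥ 2: in a 2-colouring of K_k, either some edge is red (a red K_2) or all edges are blue (a blue K_k). And K_{77} coloured all-blue has no blue K_78, so R(2, 78) > 77. Hence R(2, 78) = 78.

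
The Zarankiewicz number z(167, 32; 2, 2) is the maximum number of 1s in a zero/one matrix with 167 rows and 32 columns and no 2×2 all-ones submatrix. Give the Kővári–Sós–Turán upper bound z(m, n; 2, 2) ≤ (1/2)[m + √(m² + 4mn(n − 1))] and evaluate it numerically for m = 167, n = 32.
z(167, 32; 2, 2) ≤ (1/2)[167 + √(167² + 4·167·32·31)] = (1/2)[167 + √690545] = 498.9952

Kővári–Sós–Turán: let r_1, ..., r_167 be the row sums and z = Σ r_i the total number of 1s. Each pair of columns can share at most one row with both entries 1 (else a 2×2 all-ones block appears), so Σ_i C(r_i, 2) ≤ C(32, 2) = 496. By convexity Σ_i C(r_i, 2) ≥ 167·C(z/167, 2) = z(z − 167)/(2·167), giving z² − 167z − 167·32·31 ≤ 0 and hence z ≤ (1/2)[167 + √(27889 + 4·165664)] = (1/2)[167 + √690545] ≈ (1/2)(167 + 830.9904) = 498.9952.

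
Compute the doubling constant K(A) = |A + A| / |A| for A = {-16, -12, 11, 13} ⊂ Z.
K = |A + A| / |A| = 10/4 = 5/2

Enumerate A + A = {a + b : a, b ∈ A}. With |A| = 4, there are |A|^2 = 16 ordered sum pairs; collecting distinct values, A + A = {-32, -28, -24, -5, -3, -1, 1, 22, 24, 26}, so |A + A| = 10. Thus K = 10/4 = 5/2. For comparison, the minimum possible |A + A| over all 4-element sets is 2·4 − 1 = 7 (so min K = 7/4), attained only by arithmetic progressions.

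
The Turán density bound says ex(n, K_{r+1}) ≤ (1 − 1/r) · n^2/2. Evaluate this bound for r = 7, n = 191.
Turán density bound = (6/7) · 191^2/2 = 109443/7 ≈ 15634.7143

Turán's theorem: ex(n, K_{r+1}) is achieved by the complete r-partite Turán graph T(n, r) with parts as balanced as possible, and is at most (1 − 1/r) · n^2/2. For r = 7, n = 191: the density bound is (6/7) · 36481/2 = 109443/7 ≈ 15634.7143. The integer-valued extremum is e(T(191, 7)) = 15634, which is strictly less than the density bound 109443/7 since 7 ∤ 191 (the parts of T(191, 7) cannot all be equal).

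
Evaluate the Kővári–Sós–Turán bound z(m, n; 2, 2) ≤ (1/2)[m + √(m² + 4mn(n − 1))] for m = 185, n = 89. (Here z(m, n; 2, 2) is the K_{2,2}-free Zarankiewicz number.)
z(185, 89; 2, 2) ≤ (1/2)[185 + √(185² + 4·185·89·88)] = (1/2)[185 + √5829905] = 1299.7598

Kővári–Sós–Turán: let r_1, ..., r_185 be the row sums and z = Σ r_i the total number of 1s. Each pair of columns can share at most one row with both entries 1 (else a 2×2 all-ones block appears), so Σ_i C(r_i, 2) ≤ C(89, 2) = 3916. By convexity Σ_i C(r_i, 2) ≥ 185·C(z/185, 2) = z(z − 185)/(2·185), giving z² − 185z − 185·89·88 ≤ 0 and hence z ≤ (1/2)[185 + √(34225 + 4·1448920)] = (1/2)[185 + √5829905] ≈ (1/2)(185 + 2414.5196) = 1299.7598.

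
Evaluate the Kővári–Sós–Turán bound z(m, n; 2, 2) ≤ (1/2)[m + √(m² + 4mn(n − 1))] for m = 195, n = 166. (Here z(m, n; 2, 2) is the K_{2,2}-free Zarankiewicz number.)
z(195, 166; 2, 2) ≤ (1/2)[195 + √(195² + 4·195·166·165)] = (1/2)[195 + √21402225] = 2410.6269

Kővári–Sós–Turán: let r_1, ..., r_195 be the row sums and z = Σ r_i the total number of 1s. Each pair of columns can share at most one row with both entries 1 (else a 2×2 all-ones block appears), so Σ_i C(r_i, 2) ≤ C(166, 2) = 13695. By convexity Σ_i C(r_i, 2) ≥ 195·C(z/195, 2) = z(z − 195)/(2·195), giving z² − 195z − 195·166·165 ≤ 0 and hence z ≤ (1/2)[195 + √(38025 + 4·5341050)] = (1/2)[195 + √21402225] ≈ (1/2)(195 + 4626.2539) = 2410.6269.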